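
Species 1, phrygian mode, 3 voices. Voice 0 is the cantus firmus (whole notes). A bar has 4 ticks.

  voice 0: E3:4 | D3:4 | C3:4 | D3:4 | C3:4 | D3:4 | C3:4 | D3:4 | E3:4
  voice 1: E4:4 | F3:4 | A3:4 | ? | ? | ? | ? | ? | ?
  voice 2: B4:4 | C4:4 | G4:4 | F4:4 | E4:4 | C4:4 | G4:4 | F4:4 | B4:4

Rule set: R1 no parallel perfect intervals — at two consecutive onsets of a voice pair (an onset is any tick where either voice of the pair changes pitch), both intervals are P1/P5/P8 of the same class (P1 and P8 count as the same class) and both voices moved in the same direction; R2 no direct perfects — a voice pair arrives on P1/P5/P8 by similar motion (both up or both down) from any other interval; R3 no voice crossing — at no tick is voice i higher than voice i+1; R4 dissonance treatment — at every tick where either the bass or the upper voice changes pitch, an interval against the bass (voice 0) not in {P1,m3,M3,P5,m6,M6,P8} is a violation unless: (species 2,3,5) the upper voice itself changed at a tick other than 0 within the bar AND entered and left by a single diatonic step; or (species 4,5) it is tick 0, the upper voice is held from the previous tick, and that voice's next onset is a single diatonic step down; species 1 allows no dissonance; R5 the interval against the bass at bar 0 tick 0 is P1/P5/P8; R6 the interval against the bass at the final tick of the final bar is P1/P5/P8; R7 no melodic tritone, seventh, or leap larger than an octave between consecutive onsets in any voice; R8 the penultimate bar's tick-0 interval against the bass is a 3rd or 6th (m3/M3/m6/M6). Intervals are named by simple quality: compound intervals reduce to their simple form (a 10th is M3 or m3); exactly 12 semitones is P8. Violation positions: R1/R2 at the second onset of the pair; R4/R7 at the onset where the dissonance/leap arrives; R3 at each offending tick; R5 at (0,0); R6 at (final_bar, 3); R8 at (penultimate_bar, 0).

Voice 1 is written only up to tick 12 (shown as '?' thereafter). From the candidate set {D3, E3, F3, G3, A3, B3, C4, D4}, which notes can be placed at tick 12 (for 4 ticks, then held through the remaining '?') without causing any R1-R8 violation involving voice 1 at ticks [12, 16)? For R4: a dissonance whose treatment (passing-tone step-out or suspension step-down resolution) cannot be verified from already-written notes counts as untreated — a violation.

{A3, B3, D3}

D3: legal
E3: violates R4
F3: violates R2
G3: violates R4
A3: legal
B3: legal
C4: violates R4
D4: violates R2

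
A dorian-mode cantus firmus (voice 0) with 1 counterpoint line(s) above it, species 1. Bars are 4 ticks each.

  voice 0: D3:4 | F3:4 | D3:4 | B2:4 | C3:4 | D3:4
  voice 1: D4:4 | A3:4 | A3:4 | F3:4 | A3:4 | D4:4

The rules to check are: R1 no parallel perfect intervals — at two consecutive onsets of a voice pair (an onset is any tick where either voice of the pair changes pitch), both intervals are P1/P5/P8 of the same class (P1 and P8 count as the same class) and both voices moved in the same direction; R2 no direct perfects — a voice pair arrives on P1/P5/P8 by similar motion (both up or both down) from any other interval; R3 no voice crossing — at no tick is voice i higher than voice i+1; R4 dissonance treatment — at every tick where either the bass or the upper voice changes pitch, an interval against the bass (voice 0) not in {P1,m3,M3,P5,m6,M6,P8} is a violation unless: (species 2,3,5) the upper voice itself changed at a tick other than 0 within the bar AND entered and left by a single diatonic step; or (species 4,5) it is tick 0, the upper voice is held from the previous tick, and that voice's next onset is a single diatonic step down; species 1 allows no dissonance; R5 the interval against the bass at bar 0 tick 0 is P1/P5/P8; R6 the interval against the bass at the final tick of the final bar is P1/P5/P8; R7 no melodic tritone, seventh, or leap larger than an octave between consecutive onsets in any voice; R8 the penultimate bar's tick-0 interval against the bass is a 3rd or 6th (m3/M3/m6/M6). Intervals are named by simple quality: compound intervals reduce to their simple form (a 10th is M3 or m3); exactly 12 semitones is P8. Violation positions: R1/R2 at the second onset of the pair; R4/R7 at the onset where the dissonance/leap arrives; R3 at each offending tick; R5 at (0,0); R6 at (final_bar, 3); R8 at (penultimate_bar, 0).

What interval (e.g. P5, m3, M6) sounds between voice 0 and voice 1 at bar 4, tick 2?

voice 0=C3 voice 1=A3 -> M6

M6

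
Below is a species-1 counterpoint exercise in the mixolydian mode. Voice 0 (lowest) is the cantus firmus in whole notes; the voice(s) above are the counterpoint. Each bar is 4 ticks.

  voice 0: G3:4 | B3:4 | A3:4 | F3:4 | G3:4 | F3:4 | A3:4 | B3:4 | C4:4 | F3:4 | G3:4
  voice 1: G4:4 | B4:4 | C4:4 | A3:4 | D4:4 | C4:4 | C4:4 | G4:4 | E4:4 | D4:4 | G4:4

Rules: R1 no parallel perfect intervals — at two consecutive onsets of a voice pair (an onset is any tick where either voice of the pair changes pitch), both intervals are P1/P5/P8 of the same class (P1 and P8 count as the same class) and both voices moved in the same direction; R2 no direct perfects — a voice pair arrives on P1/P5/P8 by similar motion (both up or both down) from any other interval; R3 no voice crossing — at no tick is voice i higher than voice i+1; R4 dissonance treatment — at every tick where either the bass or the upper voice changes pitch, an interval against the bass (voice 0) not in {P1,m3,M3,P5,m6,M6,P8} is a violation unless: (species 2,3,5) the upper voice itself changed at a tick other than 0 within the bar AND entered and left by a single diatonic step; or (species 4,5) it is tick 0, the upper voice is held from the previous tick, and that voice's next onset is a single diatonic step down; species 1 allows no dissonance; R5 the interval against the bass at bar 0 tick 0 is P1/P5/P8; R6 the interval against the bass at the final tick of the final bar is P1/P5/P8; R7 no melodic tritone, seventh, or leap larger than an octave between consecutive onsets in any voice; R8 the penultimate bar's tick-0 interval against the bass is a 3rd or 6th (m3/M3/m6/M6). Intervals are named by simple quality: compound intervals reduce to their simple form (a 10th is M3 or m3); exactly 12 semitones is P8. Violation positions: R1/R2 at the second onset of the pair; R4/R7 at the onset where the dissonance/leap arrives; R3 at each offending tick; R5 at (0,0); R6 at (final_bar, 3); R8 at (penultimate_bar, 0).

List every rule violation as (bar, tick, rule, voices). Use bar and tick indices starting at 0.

(1, 0, R1, (0, 1))
(2, 0, R7, (1,))
(4, 0, R2, (0, 1))
(5, 0, R1, (0, 1))
(10, 0, R2, (0, 1))

bar 0: v0=G3 v1=G4 downbeat P8
bar 1: v0=B3 v1=B4 downbeat P8
bar 2: v0=A3 v1=C4 downbeat m3
bar 3: v0=F3 v1=A3 downbeat M3
bar 4: v0=G3 v1=D4 downbeat P5
bar 5: v0=F3 v1=C4 downbeat P5
bar 6: v0=A3 v1=C4 downbeat m3
bar 7: v0=B3 v1=G4 downbeat m6
bar 8: v0=C4 v1=E4 downbeat M3
bar 9: v0=F3 v1=D4 downbeat M6
bar 10: v0=G3 v1=G4 downbeat P8
  -> R1 @ bar 1 tick 0 v(0, 1): G3/G4 P8 -> B3/B4 P8 similar
  -> R7 @ bar 2 tick 0 v(1,): B4->C4 leap 11st
  -> R2 @ bar 4 tick 0 v(0, 1): F3/A3 M3 -> G3/D4 P5 similar
  -> R1 @ bar 5 tick 0 v(0, 1): G3/D4 P5 -> F3/C4 P5 similar
  -> R2 @ bar 10 tick 0 v(0, 1): F3/D4 M6 -> G3/G4 P8 similar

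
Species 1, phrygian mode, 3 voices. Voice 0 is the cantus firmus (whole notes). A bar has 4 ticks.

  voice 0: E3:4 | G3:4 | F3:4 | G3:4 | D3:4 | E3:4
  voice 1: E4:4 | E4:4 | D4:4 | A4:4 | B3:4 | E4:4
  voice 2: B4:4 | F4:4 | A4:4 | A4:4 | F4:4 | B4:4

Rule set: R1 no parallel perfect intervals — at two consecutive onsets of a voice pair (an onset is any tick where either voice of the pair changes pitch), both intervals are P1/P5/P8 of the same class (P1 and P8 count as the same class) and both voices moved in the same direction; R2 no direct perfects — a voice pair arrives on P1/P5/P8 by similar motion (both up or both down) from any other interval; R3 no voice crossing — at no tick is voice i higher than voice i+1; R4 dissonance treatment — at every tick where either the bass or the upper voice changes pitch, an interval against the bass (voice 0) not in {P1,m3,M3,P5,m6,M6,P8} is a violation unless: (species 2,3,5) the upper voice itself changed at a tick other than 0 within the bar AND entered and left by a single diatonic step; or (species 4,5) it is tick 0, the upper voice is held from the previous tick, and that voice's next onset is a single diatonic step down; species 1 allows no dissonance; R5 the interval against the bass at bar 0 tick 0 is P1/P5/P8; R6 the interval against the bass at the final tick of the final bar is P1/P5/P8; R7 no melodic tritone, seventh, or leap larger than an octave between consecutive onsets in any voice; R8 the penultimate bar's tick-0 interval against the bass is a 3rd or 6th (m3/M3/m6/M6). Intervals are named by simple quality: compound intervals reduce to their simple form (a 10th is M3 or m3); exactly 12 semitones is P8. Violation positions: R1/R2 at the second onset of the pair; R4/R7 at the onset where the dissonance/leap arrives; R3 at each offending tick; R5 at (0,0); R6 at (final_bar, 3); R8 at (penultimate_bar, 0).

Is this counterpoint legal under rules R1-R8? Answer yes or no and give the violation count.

bar 0: v0=E3 v1=E4 v2=B4 (P5)
bar 1: v0=G3 v1=E4 v2=F4 (m7)
bar 2: v0=F3 v1=D4 v2=A4 (M3)
bar 3: v0=G3 v1=A4 v2=A4 (M2)
bar 4: v0=D3 v1=B3 v2=F4 (m3)
bar 5: v0=E3 v1=E4 v2=B4 (P5)
  R4 @ bar1.0: G3/F4 m7 untreated
  R7 @ bar1.0: B4->F4 leap 6st
  R4 @ bar3.0: G3/A4 M2 untreated
  R4 @ bar3.0: G3/A4 M2 untreated
  R7 @ bar4.0: A4->B3 leap 10st
  R2 @ bar5.0: D3/B3 M6 -> E3/E4 P8 similar
  R2 @ bar5.0: D3/F4 m3 -> E3/B4 P5 similar
  R2 @ bar5.0: B3/F4 TT -> E4/B4 P5 similar
  R7 @ bar5.0: F4->B4 leap 6st

No (9 violations)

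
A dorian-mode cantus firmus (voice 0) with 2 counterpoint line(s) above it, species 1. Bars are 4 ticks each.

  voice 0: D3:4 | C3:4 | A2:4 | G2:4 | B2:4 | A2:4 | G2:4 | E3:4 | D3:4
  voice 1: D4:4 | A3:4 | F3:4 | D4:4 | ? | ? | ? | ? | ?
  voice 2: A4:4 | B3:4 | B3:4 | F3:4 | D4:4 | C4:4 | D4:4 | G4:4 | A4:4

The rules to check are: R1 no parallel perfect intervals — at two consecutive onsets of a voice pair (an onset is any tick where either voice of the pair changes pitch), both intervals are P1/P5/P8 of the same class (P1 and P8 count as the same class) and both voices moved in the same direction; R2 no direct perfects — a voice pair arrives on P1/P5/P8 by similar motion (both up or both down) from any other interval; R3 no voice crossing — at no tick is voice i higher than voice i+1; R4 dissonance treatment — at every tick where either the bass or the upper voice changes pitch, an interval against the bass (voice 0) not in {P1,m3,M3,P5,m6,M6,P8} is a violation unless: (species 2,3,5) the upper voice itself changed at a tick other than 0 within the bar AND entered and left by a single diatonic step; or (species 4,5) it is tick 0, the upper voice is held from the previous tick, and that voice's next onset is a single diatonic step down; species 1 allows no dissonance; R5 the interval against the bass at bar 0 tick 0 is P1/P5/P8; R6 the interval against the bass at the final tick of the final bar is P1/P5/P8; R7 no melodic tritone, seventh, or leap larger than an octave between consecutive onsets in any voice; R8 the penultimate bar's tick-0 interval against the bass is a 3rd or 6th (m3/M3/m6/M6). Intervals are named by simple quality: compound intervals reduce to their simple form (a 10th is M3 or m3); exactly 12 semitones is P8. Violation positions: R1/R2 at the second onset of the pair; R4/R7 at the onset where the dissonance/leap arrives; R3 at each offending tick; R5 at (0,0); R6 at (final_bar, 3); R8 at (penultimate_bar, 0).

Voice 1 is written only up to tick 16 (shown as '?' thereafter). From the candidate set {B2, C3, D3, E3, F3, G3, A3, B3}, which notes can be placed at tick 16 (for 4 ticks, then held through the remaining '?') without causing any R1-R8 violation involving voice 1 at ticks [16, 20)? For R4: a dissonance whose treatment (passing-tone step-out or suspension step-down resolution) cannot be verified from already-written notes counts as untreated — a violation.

B2: violates R7
C3: violates R4,R7
D3: legal
E3: violates R4,R7
F3: violates R4
G3: legal
A3: violates R4
B3: legal

{B3, D3, G3}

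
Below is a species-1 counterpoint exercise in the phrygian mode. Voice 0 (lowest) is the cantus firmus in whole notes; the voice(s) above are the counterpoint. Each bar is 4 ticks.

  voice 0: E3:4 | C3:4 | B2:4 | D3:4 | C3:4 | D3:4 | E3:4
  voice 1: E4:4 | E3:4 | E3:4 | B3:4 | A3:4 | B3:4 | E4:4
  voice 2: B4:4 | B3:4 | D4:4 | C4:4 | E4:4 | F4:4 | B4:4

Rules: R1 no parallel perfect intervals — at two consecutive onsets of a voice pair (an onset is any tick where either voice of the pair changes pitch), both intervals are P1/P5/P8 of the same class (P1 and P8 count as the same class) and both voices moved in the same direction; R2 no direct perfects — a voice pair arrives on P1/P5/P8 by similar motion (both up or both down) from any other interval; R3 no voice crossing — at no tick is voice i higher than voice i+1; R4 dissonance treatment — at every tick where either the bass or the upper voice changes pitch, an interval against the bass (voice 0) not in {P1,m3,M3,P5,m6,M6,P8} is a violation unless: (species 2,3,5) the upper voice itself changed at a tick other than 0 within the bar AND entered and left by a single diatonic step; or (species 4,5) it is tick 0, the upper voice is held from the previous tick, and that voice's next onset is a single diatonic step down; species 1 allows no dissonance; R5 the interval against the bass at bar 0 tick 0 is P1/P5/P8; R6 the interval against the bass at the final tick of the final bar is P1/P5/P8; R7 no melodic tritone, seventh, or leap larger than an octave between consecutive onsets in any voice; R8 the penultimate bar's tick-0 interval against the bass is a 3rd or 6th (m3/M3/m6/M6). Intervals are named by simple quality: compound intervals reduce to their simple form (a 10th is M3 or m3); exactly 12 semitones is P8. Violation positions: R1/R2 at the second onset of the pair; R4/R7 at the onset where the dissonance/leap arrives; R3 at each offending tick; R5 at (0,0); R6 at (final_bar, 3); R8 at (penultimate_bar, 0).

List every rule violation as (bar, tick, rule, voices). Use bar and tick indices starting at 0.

bar 0: v0=E3 v1=E4 v2=B4 downbeat P5
bar 1: v0=C3 v1=E3 v2=B3 downbeat M7
bar 2: v0=B2 v1=E3 v2=D4 downbeat m3
bar 3: v0=D3 v1=B3 v2=C4 downbeat m7
bar 4: v0=C3 v1=A3 v2=E4 downbeat M3
bar 5: v0=D3 v1=B3 v2=F4 downbeat m3
bar 6: v0=E3 v1=E4 v2=B4 downbeat P5
  -> R1 @ bar 1 tick 0 v(1, 2): E4/B4 P5 -> E3/B3 P5 similar
  -> R4 @ bar 1 tick 0 v(0, 2): C3/B3 M7 untreated
  -> R4 @ bar 2 tick 0 v(0, 1): B2/E3 P4 untreated
  -> R4 @ bar 3 tick 0 v(0, 2): D3/C4 m7 untreated
  -> R2 @ bar 6 tick 0 v(0, 1): D3/B3 M6 -> E3/E4 P8 similar
  -> R2 @ bar 6 tick 0 v(0, 2): D3/F4 m3 -> E3/B4 P5 similar
  -> R2 @ bar 6 tick 0 v(1, 2): B3/F4 TT -> E4/B4 P5 similar
  -> R7 @ bar 6 tick 0 v(2,): F4->B4 leap 6st

(1, 0, R1, (1, 2))
(1, 0, R4, (0, 2))
(2, 0, R4, (0, 1))
(3, 0, R4, (0, 2))
(6, 0, R2, (0, 1))
(6, 0, R2, (0, 2))
(6, 0, R2, (1, 2))
(6, 0, R7, (2,))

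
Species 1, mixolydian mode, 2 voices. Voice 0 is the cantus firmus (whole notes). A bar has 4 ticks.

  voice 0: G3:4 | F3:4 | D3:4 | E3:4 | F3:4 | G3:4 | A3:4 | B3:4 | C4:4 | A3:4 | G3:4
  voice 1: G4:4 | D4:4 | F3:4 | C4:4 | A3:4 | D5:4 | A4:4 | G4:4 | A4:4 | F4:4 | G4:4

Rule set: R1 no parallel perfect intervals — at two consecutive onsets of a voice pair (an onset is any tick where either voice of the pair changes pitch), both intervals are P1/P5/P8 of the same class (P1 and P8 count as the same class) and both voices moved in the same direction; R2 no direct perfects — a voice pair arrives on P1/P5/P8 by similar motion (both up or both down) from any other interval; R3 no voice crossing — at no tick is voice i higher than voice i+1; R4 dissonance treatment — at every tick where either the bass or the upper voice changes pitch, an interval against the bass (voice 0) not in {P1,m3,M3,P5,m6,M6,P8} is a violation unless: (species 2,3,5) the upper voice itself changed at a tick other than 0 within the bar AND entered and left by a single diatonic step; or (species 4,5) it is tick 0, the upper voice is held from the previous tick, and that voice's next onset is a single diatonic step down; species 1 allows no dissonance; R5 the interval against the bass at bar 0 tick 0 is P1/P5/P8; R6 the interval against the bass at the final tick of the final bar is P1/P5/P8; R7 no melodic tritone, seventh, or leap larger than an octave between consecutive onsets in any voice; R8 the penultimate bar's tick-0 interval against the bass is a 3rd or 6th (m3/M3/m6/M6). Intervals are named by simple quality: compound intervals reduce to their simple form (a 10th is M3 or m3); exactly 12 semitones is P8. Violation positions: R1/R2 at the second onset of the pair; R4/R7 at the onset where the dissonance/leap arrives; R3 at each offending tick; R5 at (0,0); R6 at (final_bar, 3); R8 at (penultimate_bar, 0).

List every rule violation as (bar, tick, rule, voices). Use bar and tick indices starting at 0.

bar 0: v0=G3 v1=G4 downbeat P8
bar 1: v0=F3 v1=D4 downbeat M6
bar 2: v0=D3 v1=F3 downbeat m3
bar 3: v0=E3 v1=C4 downbeat m6
bar 4: v0=F3 v1=A3 downbeat M3
bar 5: v0=G3 v1=D5 downbeat P5
bar 6: v0=A3 v1=A4 downbeat P8
bar 7: v0=B3 v1=G4 downbeat m6
bar 8: v0=C4 v1=A4 downbeat M6
bar 9: v0=A3 v1=F4 downbeat m6
bar 10: v0=G3 v1=G4 downbeat P8
  -> R2 @ bar 5 tick 0 v(0, 1): F3/A3 M3 -> G3/D5 P5 similar
  -> R7 @ bar 5 tick 0 v(1,): A3->D5 leap 17st

(5, 0, R2, (0, 1))
(5, 0, R7, (1,))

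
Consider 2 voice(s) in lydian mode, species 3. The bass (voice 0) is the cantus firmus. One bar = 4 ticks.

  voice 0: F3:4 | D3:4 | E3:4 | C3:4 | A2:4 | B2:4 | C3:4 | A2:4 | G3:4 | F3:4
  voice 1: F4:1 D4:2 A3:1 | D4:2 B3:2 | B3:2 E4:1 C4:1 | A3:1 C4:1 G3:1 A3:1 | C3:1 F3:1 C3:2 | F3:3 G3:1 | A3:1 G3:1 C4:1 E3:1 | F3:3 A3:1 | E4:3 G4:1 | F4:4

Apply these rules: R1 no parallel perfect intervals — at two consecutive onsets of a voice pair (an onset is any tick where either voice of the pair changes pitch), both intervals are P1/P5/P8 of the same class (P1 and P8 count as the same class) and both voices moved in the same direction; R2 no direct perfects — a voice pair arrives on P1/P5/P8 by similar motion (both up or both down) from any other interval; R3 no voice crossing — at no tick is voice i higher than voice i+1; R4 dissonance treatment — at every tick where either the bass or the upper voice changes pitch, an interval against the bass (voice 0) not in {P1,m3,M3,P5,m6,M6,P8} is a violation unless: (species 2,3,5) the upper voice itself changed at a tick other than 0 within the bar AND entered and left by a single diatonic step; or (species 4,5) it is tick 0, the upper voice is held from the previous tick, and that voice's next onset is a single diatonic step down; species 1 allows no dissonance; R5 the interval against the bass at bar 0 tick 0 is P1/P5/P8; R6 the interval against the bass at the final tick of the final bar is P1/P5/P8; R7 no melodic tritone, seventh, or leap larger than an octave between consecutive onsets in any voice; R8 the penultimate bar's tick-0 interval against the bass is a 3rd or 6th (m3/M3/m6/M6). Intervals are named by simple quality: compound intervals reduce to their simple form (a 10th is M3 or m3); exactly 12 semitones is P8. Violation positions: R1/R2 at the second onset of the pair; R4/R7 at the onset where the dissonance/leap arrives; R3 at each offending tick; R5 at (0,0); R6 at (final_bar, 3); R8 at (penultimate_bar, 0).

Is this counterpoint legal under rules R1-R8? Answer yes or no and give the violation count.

bar 0: v0=F3 v1=F4 (P8)
bar 1: v0=D3 v1=D4 (P8)
bar 2: v0=E3 v1=B3 (P5)
bar 3: v0=C3 v1=A3 (M6)
bar 4: v0=A2 v1=C3 (m3)
bar 5: v0=B2 v1=F3 (TT)
bar 6: v0=C3 v1=A3 (M6)
bar 7: v0=A2 v1=F3 (m6)
bar 8: v0=G3 v1=E4 (M6)
bar 9: v0=F3 v1=F4 (P8)
  R4 @ bar5.0: B2/F3 TT untreated
  R7 @ bar8.0: A2->G3 leap 10st
  R1 @ bar9.0: G3/G4 P8 -> F3/F4 P8 similar

No (3 violations)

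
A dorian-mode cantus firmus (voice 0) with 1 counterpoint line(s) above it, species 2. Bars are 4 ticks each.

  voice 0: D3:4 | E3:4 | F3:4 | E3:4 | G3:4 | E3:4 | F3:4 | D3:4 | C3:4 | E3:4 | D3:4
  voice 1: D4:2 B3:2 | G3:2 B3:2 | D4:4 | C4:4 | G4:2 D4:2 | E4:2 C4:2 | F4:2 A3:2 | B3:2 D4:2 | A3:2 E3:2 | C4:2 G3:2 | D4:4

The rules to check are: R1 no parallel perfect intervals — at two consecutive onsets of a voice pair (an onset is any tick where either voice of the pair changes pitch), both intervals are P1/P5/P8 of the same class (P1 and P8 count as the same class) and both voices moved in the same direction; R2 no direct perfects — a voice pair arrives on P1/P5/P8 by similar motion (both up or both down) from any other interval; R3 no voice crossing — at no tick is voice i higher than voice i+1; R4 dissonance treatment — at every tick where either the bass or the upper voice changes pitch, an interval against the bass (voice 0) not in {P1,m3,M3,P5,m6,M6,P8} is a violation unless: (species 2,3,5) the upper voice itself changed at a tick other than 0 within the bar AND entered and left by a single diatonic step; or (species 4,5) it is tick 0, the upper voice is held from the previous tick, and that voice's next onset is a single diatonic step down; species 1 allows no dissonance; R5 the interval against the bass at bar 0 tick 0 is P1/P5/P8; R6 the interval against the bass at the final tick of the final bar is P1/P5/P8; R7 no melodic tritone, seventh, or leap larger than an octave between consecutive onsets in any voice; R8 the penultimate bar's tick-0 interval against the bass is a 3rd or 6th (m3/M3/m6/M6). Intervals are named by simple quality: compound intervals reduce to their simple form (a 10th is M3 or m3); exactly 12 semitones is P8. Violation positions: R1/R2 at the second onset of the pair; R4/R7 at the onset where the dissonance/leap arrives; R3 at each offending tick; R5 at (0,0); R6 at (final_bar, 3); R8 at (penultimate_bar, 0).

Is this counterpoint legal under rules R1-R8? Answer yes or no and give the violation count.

bar 0: v0=D3 v1=D4 (P8)
bar 1: v0=E3 v1=G3 (m3)
bar 2: v0=F3 v1=D4 (M6)
bar 3: v0=E3 v1=C4 (m6)
bar 4: v0=G3 v1=G4 (P8)
bar 5: v0=E3 v1=E4 (P8)
bar 6: v0=F3 v1=F4 (P8)
bar 7: v0=D3 v1=B3 (M6)
bar 8: v0=C3 v1=A3 (M6)
bar 9: v0=E3 v1=C4 (m6)
bar 10: v0=D3 v1=D4 (P8)
  R2 @ bar4.0: E3/C4 m6 -> G3/G4 P8 similar
  R2 @ bar6.0: E3/C4 m6 -> F3/F4 P8 similar

No (2 violations)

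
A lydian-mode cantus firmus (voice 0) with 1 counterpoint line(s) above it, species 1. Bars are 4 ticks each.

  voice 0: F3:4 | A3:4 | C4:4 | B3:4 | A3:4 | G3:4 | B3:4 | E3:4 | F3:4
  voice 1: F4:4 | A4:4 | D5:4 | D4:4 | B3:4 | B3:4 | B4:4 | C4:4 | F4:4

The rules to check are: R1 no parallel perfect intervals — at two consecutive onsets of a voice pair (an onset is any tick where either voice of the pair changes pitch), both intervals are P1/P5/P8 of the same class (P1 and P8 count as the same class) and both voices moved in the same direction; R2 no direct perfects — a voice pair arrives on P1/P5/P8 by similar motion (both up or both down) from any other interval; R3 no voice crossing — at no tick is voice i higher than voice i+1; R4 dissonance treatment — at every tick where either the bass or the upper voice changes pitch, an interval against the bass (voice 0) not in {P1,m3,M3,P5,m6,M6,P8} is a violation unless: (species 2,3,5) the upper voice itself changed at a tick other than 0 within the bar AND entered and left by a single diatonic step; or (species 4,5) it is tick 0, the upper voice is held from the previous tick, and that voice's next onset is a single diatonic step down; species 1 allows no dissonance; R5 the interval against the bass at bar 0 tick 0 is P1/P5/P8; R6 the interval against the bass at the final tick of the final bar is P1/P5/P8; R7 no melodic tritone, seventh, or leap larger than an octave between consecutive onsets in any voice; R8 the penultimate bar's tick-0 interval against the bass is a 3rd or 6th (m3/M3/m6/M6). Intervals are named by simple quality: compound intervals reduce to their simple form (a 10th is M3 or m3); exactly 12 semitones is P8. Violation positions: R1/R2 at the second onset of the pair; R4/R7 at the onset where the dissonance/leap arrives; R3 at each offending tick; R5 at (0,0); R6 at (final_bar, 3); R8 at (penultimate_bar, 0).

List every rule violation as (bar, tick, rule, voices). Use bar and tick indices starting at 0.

bar 0: v0=F3 v1=F4 downbeat P8
bar 1: v0=A3 v1=A4 downbeat P8
bar 2: v0=C4 v1=D5 downbeat M2
bar 3: v0=B3 v1=D4 downbeat m3
bar 4: v0=A3 v1=B3 downbeat M2
bar 5: v0=G3 v1=B3 downbeat M3
bar 6: v0=B3 v1=B4 downbeat P8
bar 7: v0=E3 v1=C4 downbeat m6
bar 8: v0=F3 v1=F4 downbeat P8
  -> R1 @ bar 1 tick 0 v(0, 1): F3/F4 P8 -> A3/A4 P8 similar
  -> R4 @ bar 2 tick 0 v(0, 1): C4/D5 M2 untreated
  -> R4 @ bar 4 tick 0 v(0, 1): A3/B3 M2 untreated
  -> R2 @ bar 6 tick 0 v(0, 1): G3/B3 M3 -> B3/B4 P8 similar
  -> R7 @ bar 7 tick 0 v(1,): B4->C4 leap 11st
  -> R2 @ bar 8 tick 0 v(0, 1): E3/C4 m6 -> F3/F4 P8 similar

(1, 0, R1, (0, 1))
(2, 0, R4, (0, 1))
(4, 0, R4, (0, 1))
(6, 0, R2, (0, 1))
(7, 0, R7, (1,))
(8, 0, R2, (0, 1))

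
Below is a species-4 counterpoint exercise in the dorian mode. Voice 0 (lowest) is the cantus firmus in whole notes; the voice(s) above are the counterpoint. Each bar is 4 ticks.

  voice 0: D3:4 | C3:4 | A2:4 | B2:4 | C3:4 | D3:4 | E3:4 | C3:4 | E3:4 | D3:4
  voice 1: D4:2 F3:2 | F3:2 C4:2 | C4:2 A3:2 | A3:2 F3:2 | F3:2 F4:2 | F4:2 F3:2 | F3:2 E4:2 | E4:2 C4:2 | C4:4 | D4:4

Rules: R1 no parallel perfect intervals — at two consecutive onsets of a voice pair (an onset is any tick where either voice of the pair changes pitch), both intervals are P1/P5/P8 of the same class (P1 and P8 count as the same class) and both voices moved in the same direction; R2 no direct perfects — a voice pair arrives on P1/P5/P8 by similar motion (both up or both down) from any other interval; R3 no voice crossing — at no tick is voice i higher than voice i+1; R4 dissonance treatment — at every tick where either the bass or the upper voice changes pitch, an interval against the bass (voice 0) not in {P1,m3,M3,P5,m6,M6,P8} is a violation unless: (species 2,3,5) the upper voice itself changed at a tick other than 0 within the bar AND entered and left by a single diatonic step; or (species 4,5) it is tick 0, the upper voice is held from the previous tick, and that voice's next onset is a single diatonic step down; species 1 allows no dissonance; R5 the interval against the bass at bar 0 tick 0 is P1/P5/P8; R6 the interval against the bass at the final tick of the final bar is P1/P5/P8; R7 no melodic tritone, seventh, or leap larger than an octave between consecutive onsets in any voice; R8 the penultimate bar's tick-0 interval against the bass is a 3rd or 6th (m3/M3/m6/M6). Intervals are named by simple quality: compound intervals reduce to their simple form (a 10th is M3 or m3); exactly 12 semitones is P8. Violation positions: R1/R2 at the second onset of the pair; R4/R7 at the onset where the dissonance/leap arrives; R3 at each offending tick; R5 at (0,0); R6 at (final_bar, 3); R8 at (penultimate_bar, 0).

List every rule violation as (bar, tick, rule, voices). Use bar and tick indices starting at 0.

(1, 0, R4, (0, 1))
(3, 0, R4, (0, 1))
(3, 2, R4, (0, 1))
(4, 0, R4, (0, 1))
(4, 2, R4, (0, 1))
(6, 0, R4, (0, 1))
(6, 2, R7, (1,))

bar 0: v0=D3 v1=D4 downbeat P8
bar 1: v0=C3 v1=F3 downbeat P4
bar 2: v0=A2 v1=C4 downbeat m3
bar 3: v0=B2 v1=A3 downbeat m7
bar 4: v0=C3 v1=F3 downbeat P4
bar 5: v0=D3 v1=F4 downbeat m3
bar 6: v0=E3 v1=F3 downbeat m2
bar 7: v0=C3 v1=E4 downbeat M3
bar 8: v0=E3 v1=C4 downbeat m6
bar 9: v0=D3 v1=D4 downbeat P8
  -> R4 @ bar 1 tick 0 v(0, 1): C3/F3 P4 untreated
  -> R4 @ bar 3 tick 0 v(0, 1): B2/A3 m7 untreated
  -> R4 @ bar 3 tick 2 v(0, 1): B2/F3 TT untreated
  -> R4 @ bar 4 tick 0 v(0, 1): C3/F3 P4 untreated
  -> R4 @ bar 4 tick 2 v(0, 1): C3/F4 P4 untreated
  -> R4 @ bar 6 tick 0 v(0, 1): E3/F3 m2 untreated
  -> R7 @ bar 6 tick 2 v(1,): F3->E4 leap 11st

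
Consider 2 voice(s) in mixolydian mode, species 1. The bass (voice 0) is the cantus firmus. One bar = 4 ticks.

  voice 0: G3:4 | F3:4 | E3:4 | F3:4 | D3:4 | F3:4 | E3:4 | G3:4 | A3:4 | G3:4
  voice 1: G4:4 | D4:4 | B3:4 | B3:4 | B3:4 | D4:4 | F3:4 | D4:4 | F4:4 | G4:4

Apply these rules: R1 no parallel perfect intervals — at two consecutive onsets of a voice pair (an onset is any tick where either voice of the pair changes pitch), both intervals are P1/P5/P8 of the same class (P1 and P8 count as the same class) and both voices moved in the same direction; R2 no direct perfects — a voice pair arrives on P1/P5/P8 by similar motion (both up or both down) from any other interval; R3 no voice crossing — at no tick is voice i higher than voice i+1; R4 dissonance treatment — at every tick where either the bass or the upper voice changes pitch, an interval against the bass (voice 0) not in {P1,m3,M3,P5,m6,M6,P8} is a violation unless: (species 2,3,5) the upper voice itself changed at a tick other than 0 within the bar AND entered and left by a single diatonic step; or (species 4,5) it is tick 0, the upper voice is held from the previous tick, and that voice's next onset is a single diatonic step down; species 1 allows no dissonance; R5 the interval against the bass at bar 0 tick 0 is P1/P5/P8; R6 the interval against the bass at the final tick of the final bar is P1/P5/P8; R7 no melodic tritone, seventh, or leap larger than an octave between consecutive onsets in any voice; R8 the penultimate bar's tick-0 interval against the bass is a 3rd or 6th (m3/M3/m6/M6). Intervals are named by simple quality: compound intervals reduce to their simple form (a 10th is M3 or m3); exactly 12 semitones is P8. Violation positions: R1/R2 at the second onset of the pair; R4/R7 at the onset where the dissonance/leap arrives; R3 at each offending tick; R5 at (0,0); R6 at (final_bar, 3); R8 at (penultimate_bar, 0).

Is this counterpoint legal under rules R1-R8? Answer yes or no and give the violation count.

No (4 violations)

bar 0: v0=G3 v1=G4 (P8)
bar 1: v0=F3 v1=D4 (M6)
bar 2: v0=E3 v1=B3 (P5)
bar 3: v0=F3 v1=B3 (TT)
bar 4: v0=D3 v1=B3 (M6)
bar 5: v0=F3 v1=D4 (M6)
bar 6: v0=E3 v1=F3 (m2)
bar 7: v0=G3 v1=D4 (P5)
bar 8: v0=A3 v1=F4 (m6)
bar 9: v0=G3 v1=G4 (P8)
  R2 @ bar2.0: F3/D4 M6 -> E3/B3 P5 similar
  R4 @ bar3.0: F3/B3 TT untreated
  R4 @ bar6.0: E3/F3 m2 untreated
  R2 @ bar7.0: E3/F3 m2 -> G3/D4 P5 similar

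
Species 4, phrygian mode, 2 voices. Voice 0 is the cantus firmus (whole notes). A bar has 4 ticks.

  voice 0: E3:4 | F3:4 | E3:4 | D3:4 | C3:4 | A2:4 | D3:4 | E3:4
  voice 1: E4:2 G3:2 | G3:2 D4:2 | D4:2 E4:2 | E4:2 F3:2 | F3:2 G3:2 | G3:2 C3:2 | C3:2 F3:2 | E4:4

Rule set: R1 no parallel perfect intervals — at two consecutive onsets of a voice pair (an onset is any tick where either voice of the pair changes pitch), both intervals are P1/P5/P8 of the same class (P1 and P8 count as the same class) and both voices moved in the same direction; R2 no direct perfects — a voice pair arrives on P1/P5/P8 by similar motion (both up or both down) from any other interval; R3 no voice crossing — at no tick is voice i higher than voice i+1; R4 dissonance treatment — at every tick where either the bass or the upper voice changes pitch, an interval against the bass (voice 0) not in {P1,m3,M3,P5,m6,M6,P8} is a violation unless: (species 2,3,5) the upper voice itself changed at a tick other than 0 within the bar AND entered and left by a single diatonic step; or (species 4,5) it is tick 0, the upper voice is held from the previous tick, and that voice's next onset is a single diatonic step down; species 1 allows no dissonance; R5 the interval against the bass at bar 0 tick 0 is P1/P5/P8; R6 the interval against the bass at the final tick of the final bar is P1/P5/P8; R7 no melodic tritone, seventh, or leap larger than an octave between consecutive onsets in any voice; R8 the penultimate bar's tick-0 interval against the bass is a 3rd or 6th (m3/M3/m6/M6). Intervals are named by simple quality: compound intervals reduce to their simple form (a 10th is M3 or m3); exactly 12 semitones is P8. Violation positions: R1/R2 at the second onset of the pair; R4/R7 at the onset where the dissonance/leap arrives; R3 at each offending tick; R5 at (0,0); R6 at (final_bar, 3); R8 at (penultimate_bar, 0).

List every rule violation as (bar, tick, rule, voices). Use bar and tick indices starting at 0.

(1, 0, R4, (0, 1))
(2, 0, R4, (0, 1))
(3, 0, R4, (0, 1))
(3, 2, R7, (1,))
(4, 0, R4, (0, 1))
(5, 0, R4, (0, 1))
(6, 0, R3, (0, 1))
(6, 0, R4, (0, 1))
(6, 0, R8, (0, 1))
(6, 1, R3, (0, 1))
(7, 0, R2, (0, 1))
(7, 0, R7, (1,))

bar 0: v0=E3 v1=E4 downbeat P8
bar 1: v0=F3 v1=G3 downbeat M2
bar 2: v0=E3 v1=D4 downbeat m7
bar 3: v0=D3 v1=E4 downbeat M2
bar 4: v0=C3 v1=F3 downbeat P4
bar 5: v0=A2 v1=G3 downbeat m7
bar 6: v0=D3 v1=C3 downbeat M2
bar 7: v0=E3 v1=E4 downbeat P8
  -> R4 @ bar 1 tick 0 v(0, 1): F3/G3 M2 untreated
  -> R4 @ bar 2 tick 0 v(0, 1): E3/D4 m7 untreated
  -> R4 @ bar 3 tick 0 v(0, 1): D3/E4 M2 untreated
  -> R7 @ bar 3 tick 2 v(1,): E4->F3 leap 11st
  -> R4 @ bar 4 tick 0 v(0, 1): C3/F3 P4 untreated
  -> R4 @ bar 5 tick 0 v(0, 1): A2/G3 m7 untreated
  -> R3 @ bar 6 tick 0 v(0, 1): D3 above C3
  -> R4 @ bar 6 tick 0 v(0, 1): D3/C3 M2 untreated
  -> R8 @ bar 6 tick 0 v(0, 1): penult M2 not 3rd/6th
  -> R3 @ bar 6 tick 1 v(0, 1): D3 above C3
  -> R2 @ bar 7 tick 0 v(0, 1): D3/F3 m3 -> E3/E4 P8 similar
  -> R7 @ bar 7 tick 0 v(1,): F3->E4 leap 11st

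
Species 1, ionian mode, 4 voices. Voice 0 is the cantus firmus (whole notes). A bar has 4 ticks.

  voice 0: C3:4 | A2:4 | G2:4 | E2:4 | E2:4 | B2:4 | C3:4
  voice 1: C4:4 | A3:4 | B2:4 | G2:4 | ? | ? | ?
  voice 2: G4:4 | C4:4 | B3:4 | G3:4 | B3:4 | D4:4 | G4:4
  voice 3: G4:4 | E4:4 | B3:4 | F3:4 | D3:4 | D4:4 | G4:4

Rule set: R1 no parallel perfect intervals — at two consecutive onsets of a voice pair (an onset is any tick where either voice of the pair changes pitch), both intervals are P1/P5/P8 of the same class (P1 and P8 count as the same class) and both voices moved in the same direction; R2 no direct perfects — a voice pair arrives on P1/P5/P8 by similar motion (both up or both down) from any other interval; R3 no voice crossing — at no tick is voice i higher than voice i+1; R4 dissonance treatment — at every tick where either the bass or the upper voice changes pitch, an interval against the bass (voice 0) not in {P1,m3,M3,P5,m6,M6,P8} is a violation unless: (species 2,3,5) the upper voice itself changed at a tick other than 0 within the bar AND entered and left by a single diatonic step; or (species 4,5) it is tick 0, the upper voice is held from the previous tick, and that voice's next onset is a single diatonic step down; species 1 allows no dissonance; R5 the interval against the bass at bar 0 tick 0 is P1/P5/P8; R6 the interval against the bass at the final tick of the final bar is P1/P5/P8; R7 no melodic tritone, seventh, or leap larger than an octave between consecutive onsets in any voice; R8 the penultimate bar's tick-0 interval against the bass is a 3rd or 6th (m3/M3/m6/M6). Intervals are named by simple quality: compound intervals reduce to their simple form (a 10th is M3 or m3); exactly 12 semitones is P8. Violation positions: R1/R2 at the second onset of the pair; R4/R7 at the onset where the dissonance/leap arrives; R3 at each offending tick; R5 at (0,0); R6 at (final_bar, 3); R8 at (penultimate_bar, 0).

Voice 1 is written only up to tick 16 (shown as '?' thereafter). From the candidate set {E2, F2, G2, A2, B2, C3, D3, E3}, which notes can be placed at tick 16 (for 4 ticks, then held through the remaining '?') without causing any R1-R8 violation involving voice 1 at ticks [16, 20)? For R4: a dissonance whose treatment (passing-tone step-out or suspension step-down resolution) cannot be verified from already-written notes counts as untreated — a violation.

{C3, E2, G2}

E2: legal
F2: violates R4
G2: legal
A2: violates R4
B2: violates R1
C3: legal
D3: violates R4
E3: violates R2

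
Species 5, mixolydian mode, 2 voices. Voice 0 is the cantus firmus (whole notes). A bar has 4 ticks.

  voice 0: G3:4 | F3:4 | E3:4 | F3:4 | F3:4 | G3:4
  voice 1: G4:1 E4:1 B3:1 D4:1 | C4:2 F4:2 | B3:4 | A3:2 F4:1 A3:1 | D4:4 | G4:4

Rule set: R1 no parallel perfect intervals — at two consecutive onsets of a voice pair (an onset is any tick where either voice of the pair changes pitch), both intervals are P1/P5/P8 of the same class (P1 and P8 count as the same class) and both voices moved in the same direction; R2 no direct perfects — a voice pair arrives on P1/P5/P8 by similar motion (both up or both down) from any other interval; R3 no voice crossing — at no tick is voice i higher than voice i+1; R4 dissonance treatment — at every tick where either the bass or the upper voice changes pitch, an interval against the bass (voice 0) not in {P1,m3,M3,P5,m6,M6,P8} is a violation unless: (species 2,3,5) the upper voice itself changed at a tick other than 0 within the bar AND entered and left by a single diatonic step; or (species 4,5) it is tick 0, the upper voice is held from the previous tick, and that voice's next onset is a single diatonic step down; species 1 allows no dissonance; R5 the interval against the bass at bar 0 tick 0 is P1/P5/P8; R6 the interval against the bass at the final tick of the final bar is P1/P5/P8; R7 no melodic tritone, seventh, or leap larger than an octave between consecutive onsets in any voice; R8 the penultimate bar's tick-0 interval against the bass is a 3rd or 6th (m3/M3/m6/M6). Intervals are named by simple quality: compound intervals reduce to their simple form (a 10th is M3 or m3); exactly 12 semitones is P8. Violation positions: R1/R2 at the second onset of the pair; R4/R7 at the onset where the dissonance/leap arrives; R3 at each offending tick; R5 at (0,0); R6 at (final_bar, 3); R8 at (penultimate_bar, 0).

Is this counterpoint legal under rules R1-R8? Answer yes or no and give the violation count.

bar 0: v0=G3 v1=G4 (P8)
bar 1: v0=F3 v1=C4 (P5)
bar 2: v0=E3 v1=B3 (P5)
bar 3: v0=F3 v1=A3 (M3)
bar 4: v0=F3 v1=D4 (M6)
bar 5: v0=G3 v1=G4 (P8)
  R1 @ bar1.0: G3/D4 P5 -> F3/C4 P5 similar
  R2 @ bar2.0: F3/F4 P8 -> E3/B3 P5 similar
  R7 @ bar2.0: F4->B3 leap 6st
  R2 @ bar5.0: F3/D4 M6 -> G3/G4 P8 similar

No (4 violations)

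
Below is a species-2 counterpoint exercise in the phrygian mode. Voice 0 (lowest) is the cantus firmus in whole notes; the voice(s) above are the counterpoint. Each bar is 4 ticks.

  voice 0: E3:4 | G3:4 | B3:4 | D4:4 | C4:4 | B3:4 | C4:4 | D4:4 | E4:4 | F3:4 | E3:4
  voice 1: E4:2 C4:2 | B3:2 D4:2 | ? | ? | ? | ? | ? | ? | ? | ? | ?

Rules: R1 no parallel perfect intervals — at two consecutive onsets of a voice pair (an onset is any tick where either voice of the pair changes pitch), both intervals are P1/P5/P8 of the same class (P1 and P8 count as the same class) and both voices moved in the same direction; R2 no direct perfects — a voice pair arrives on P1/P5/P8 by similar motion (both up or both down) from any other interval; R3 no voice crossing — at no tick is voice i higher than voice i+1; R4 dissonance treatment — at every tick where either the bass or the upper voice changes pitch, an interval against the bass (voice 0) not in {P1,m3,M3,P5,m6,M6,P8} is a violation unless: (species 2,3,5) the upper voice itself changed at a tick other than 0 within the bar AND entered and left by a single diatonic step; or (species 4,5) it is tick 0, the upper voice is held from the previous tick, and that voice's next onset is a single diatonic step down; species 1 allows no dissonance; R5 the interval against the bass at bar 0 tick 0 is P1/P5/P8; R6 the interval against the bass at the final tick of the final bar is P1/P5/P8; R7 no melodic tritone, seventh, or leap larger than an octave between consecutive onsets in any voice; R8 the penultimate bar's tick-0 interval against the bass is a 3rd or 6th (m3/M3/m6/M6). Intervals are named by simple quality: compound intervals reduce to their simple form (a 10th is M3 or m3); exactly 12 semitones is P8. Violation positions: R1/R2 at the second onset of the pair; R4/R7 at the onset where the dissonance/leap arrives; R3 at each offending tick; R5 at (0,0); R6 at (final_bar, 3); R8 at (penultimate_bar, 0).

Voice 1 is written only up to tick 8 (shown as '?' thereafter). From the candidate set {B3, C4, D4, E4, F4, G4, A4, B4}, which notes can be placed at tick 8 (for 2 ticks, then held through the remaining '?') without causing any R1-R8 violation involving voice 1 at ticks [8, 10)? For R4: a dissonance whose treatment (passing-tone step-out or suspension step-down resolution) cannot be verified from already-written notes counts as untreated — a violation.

B3: legal
C4: violates R4
D4: legal
E4: violates R4
F4: violates R4
G4: legal
A4: violates R4
B4: violates R2

{B3, D4, G4}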